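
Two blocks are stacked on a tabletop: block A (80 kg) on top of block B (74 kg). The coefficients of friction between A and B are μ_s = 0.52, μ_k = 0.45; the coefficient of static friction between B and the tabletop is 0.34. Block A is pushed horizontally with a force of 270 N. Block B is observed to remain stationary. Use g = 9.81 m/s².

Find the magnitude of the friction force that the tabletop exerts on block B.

The normal force B exerts on A is simply A's weight, N₁ = 784.8 N.
So the A–B interface can sustain at most μ_s N₁ = 408.1 N of static friction.
Since P = 270 N ≤ 408.1 N, A does not slip on B; friction on A equals P = 270 N.
By Newton's third law B feels 270 N forward from A. With B stationary, the floor's static friction on B balances it: f₂ = 270 N (well within μ_s(m_A+m_B)g = 513.7 N).

f ≈ 270 N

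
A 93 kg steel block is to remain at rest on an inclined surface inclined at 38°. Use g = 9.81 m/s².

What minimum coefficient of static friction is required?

At the slip threshold m g sin θ = μ_s m g cos θ, so μ_s,min = tan θ.
μ_s,min = tan 38° = 0.781.

μ_s,min ≈ 0.781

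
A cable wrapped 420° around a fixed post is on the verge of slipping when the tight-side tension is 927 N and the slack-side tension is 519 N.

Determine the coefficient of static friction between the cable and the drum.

T₂/T₁ = e^{μβ} → μ = ln(T₂/T₁)/β.
β = 420° = 7.33 rad.
μ = ln(927/519)/7.33 = ln(1.786)/7.33 = 0.0791.

μ ≈ 0.0791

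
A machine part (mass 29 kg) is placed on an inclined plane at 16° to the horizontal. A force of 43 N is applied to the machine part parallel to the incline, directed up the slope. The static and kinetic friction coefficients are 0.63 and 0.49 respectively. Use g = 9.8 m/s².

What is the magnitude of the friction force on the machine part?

Perpendicular to the surface, N = m g cos θ = 29·9.8·cos 16° = 273.2 N.
The friction needed for equilibrium is m g sin θ − P = 78.34 − 43 = 35.34 N, measured positive up-slope.
The static-friction ceiling is μ_s N = 0.63 × 273.2 = 172.1 N.
Since |35.34| ≤ 172.1 N, static friction is sufficient; f equals the required value, not μ_s N.

f ≈ 35.3 N (up the incline)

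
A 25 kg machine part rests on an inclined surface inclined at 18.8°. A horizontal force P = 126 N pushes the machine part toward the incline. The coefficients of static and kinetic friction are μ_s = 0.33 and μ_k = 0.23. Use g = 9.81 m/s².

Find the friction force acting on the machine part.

f ≈ 40.2 N (down the incline)

Normal direction: N = m g cos θ + P sin θ = 272.8 N.
Parallel to the incline: P cos θ − m g sin θ = 119.3 − 79.04 = 40.24 N; the friction needed to balance this is 40.24 N acting down the slope.
The limit of static friction is μ_s N = 90.01 N.
Since 40.24 N is within the 90.01 N limit, the machine part stays put and friction is exactly 40.2 N.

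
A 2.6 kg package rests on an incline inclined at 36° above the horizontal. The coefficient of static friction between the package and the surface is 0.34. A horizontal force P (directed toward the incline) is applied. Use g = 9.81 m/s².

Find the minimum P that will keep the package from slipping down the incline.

P_min ≈ 7.91 N

The package tends to slide down (tan θ > μ_s), so at the point of impending slip friction acts up-slope at its limit: f = μ_s N.
Perpendicular to the incline: N = m g cos θ + P sin θ.
Along the incline: P cos θ + μ_s N = m g sin θ, i.e. P cos θ + μ_s (m g cos θ + P sin θ) = m g sin θ.
Solving, P (cos θ + μ_s sin θ) = m g (sin θ − μ_s cos θ), so P = 25.5×0.3127/1.009 = 7.91 N.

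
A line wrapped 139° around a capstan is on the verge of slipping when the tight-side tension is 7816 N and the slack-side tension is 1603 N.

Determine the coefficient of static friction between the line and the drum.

μ ≈ 0.653

T₂/T₁ = e^{μβ} → μ = ln(T₂/T₁)/β.
β = 139° = 2.426 rad.
μ = ln(7816/1603)/2.426 = ln(4.876)/2.426 = 0.653.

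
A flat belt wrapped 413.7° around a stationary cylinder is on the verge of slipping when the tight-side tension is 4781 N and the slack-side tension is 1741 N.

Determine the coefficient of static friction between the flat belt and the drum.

T₂/T₁ = e^{μβ} → μ = ln(T₂/T₁)/β.
β = 413.7° = 7.22 rad.
μ = ln(4781/1741)/7.22 = ln(2.746)/7.22 = 0.14.

μ ≈ 0.14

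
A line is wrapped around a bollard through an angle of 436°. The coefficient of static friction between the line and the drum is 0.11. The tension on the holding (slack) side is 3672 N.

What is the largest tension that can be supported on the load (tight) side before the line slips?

At impending slip the capstan equation gives T₂/T₁ = e^{μβ} with β in radians.
β = 436° × π/180 = 7.61 rad.
e^{μβ} = e^{0.11×7.61} = 2.31.
T₂ = T₁ · e^{μβ} = 3672 × 2.31 = 8480 N.

T_max ≈ 8480 N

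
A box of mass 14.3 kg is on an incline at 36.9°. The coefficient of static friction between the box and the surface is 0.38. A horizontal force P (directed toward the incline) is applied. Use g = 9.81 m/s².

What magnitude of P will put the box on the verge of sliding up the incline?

At impending motion up the slope, friction acts down-slope at its limit: f = μ_s N.
Perpendicular to the incline: N = m g cos θ + P sin θ.
Along the incline: P cos θ = m g sin θ + μ_s N = m g sin θ + μ_s (m g cos θ + P sin θ).
Solving, P (cos θ − μ_s sin θ) = m g (sin θ + μ_s cos θ), so P = 14.3×9.81×(sin 36.9° + 0.38 cos 36.9°)/(cos 36.9° − 0.38 sin 36.9°) = 140×0.9043/0.5715 = 222 N.

P ≈ 222 N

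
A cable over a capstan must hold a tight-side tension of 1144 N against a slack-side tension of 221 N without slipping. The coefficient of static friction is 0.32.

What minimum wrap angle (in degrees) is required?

β_min ≈ 294°

T₂/T₁ = e^{μβ} → β = ln(T₂/T₁)/μ.
β = ln(1144/221)/0.32 = 1.644/0.32 = 5.138 rad.
In degrees: β = 5.138 × 180/π = 294°.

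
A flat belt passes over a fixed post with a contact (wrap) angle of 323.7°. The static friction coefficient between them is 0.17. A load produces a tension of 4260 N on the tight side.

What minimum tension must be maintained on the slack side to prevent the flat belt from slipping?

Capstan equation at impending slip: T_tight/T_slack = e^{μβ}.
β = 323.7° = 5.65 rad; e^{μβ} = e^{0.17×5.65} = 2.613.
T_slack = T_tight / e^{μβ} = 4260 / 2.613 = 1630 N.

T_min ≈ 1630 N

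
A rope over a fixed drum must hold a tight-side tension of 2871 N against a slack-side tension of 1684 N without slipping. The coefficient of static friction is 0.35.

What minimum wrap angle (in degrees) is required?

β_min ≈ 87.3°

T₂/T₁ = e^{μβ} → β = ln(T₂/T₁)/μ.
β = ln(2871/1684)/0.35 = 0.5335/0.35 = 1.524 rad.
In degrees: β = 1.524 × 180/π = 87.3°.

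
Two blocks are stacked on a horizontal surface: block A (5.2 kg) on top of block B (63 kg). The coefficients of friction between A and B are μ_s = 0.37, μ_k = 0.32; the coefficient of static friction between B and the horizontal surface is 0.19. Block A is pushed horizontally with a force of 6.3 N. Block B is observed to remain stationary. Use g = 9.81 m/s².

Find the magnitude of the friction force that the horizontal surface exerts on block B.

The normal force B exerts on A is simply A's weight, N₁ = 51.01 N.
So the A–B interface can sustain at most μ_s N₁ = 18.87 N of static friction.
P = 6.3 N is within that limit, so A and B move together (both at rest); the A–B friction is simply f₁ = P = 6.3 N.
By Newton's third law B feels 6.3 N forward from A. With B stationary, the floor's static friction on B balances it: f₂ = 6.3 N (well within μ_s(m_A+m_B)g = 127.1 N).

f ≈ 6.3 N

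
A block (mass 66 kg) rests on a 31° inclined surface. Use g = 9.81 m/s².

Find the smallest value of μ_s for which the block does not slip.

At the slip threshold m g sin θ = μ_s m g cos θ, so μ_s,min = tan θ.
μ_s,min = tan 31° = 0.601.

μ_s,min ≈ 0.601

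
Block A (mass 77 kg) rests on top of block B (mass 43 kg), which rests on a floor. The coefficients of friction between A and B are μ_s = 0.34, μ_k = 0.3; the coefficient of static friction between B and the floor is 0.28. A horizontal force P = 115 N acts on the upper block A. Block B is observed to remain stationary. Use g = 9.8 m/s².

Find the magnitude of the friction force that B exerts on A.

Between the blocks, N₁ = m_A g = 754.6 N.
So the A–B interface can sustain at most μ_s N₁ = 256.6 N of static friction.
P = 115 N is within that limit, so A and B move together (both at rest); the A–B friction is simply f₁ = P = 115 N.
By Newton's third law B feels 115 N forward from A. With B stationary, the floor's static friction on B balances it: f₂ = 115 N (well within μ_s(m_A+m_B)g = 329.3 N).

f ≈ 115 N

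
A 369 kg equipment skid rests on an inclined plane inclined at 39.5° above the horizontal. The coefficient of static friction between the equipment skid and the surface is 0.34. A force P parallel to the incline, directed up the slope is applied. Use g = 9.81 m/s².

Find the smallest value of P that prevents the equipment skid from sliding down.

The equipment skid tends to slide down (tan θ > μ_s), so at the point of impending slip friction acts up-slope at its limit: f = μ_s N.
P is parallel to the surface, so N = m g cos θ = 2790 N.
Along the incline: P + μ_s N = m g sin θ, so P = 2300 − 0.34×2790 = 1350 N.

P_min ≈ 1350 N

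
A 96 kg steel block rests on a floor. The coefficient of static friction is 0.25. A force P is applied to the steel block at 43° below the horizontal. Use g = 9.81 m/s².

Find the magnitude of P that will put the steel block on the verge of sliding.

P ≈ 420 N

N = m g + P sin α (the push presses the steel block into the floor).
At impending slip, P cos α = μ_s N = μ_s (m g + P sin α).
Solving: P (cos α − μ_s sin α) = μ_s m g → P = 0.25×942/(cos 43° − 0.25 sin 43°) = 235/0.5609 = 420 N.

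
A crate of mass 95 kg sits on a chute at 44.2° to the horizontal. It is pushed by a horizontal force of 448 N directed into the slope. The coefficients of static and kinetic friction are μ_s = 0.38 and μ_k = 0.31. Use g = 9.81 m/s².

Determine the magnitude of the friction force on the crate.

The horizontal push has a component P sin θ into the surface, so N = m g cos θ + P sin θ = 668.1 + 312.3 = 980.5 N.
Along the incline, the net driving force (taking up-slope positive) is P cos θ − m g sin θ = 321.2 − 649.7 = -328.5 N, so equilibrium requires friction f = 328.5 N (up-slope).
The limit of static friction is μ_s N = 372.6 N.
Since 328.5 N is within the 372.6 N limit, the crate stays put and friction is exactly 329 N.

f ≈ 329 N (up the incline)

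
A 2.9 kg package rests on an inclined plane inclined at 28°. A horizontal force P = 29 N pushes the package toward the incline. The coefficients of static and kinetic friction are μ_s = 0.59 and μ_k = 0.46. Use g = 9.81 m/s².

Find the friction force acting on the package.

Normal direction: N = m g cos θ + P sin θ = 38.73 N.
Parallel to the incline: P cos θ − m g sin θ = 25.61 − 13.36 = 12.25 N; the friction needed to balance this is 12.25 N acting down the slope.
The limit of static friction is μ_s N = 22.85 N.
|f_req| = 12.25 ≤ 22.85 N → the package is in equilibrium; friction equals the required value.

f ≈ 12.2 N (down the incline)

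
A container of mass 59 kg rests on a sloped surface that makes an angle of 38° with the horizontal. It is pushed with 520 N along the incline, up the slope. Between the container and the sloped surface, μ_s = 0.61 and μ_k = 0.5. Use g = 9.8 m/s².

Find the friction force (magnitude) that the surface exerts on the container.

Perpendicular to the surface, N = m g cos θ = 59·9.8·cos 38° = 455.6 N.
The friction needed for equilibrium is m g sin θ − P = 356 − 520 = -164 N, measured positive up-slope.
Maximum static friction available: μ_s N = 0.61 × 455.6 = 277.9 N.
Since |-164| ≤ 277.9 N, the container remains in static equilibrium and friction takes exactly the required value.

f ≈ 164 N (down the incline)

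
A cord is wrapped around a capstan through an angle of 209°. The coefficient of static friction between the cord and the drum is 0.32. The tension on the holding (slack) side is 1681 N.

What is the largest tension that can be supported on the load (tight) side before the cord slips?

T_max ≈ 5400 N

At impending slip the capstan equation gives T₂/T₁ = e^{μβ} with β in radians.
β = 209° × π/180 = 3.648 rad.
e^{μβ} = e^{0.32×3.648} = 3.213.
T₂ = T₁ · e^{μβ} = 1681 × 3.213 = 5400 N.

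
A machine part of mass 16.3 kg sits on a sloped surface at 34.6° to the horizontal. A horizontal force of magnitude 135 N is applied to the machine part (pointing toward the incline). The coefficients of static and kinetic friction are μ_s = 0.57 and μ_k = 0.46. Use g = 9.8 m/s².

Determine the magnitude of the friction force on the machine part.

f ≈ 20.4 N (down the incline)

Resolve perpendicular to the incline: N = m g cos θ + P sin θ = 16.3×9.8×cos 34.6° + 135×sin 34.6° = 208.1 N.
Parallel to the incline: P cos θ − m g sin θ = 111.1 − 90.71 = 20.42 N; the friction needed to balance this is 20.42 N acting down the slope.
Maximum static friction: μ_s N = 0.57 × 208.1 = 118.6 N.
|f_req| = 20.42 ≤ 118.6 N → the machine part is in equilibrium; friction equals the required value.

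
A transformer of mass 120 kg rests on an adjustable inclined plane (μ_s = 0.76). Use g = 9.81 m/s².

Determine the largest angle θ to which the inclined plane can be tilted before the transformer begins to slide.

At the slip threshold, m g sin θ = μ_s · m g cos θ, so tan θ = μ_s.
θ_max = arctan(0.76) = 37.2°.

θ_max ≈ 37.2°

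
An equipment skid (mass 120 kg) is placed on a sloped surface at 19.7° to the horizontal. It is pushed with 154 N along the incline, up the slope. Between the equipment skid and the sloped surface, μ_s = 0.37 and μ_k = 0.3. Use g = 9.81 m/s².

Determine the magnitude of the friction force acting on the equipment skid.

Normal force: N = m g cos θ = 120 × 9.81 × cos 19.7° = 1108 N.
For equilibrium along the incline the friction force must supply f = m g sin θ − P = 396.8 − 154 = 242.8 N (positive meaning up-slope).
Maximum static friction available: μ_s N = 0.37 × 1108 = 410.1 N.
Since |242.8| ≤ 410.1 N, static friction is sufficient; f equals the required value, not μ_s N.

f ≈ 243 N (up the incline)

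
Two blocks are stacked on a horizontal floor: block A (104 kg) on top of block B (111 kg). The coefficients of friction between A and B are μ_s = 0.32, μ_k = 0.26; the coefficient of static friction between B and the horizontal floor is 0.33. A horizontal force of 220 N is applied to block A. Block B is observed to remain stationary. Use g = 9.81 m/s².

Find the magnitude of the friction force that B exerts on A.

The normal force B exerts on A is simply A's weight, N₁ = 1020 N.
Maximum static friction on A from B: μ_s N₁ = 0.32×1020 = 326.5 N.
Since P = 220 N ≤ 326.5 N, A does not slip on B; friction on A equals P = 220 N.
B experiences an equal 220 N forward from A (third law). B is in equilibrium, so the floor supplies f₂ = 220 N of static friction (limit μ_s(m_A+m_B)g = 696 N, not exceeded).

f ≈ 220 N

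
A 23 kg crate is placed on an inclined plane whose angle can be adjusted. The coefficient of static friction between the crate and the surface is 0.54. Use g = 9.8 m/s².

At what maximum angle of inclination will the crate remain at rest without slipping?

θ_max ≈ 28.4°

At the slip threshold, m g sin θ = μ_s · m g cos θ, so tan θ = μ_s.
θ_max = arctan(0.54) = 28.4°.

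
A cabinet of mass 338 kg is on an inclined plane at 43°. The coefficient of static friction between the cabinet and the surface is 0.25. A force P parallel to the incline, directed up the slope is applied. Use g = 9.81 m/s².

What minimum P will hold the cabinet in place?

The cabinet tends to slide down (tan θ > μ_s), so at the point of impending slip friction acts up-slope at its limit: f = μ_s N.
P is parallel to the surface, so N = m g cos θ = 2430 N.
Along the incline: P + μ_s N = m g sin θ, so P = 2260 − 0.25×2430 = 1660 N.

P_min ≈ 1660 N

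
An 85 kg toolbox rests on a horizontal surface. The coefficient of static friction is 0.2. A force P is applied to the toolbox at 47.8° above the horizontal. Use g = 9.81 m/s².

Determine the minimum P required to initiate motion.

N = m g − P sin α (the pull lifts the toolbox).
At impending slip, P cos α = μ_s N = μ_s (m g − P sin α).
Solving: P (cos α + μ_s sin α) = μ_s m g → P = 0.2×834/(cos 47.8° + 0.2 sin 47.8°) = 167/0.8199 = 203 N.

P ≈ 203 N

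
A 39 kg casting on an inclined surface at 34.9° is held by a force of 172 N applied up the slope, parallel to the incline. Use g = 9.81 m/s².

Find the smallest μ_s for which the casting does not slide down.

μ_s,min ≈ 0.149

N = m g cos θ = 313.8 N.
Friction must make up the shortfall along the incline: f = m g sin θ − P = 218.9 − 172 = 46.9 N.
At the threshold f = μ_s N, so μ_s,min = 46.9/313.8 = 0.149.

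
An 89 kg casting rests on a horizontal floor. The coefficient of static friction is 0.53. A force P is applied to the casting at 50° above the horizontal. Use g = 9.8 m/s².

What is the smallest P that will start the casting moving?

P ≈ 441 N

N = m g − P sin α (the pull lifts the casting).
At impending slip, P cos α = μ_s N = μ_s (m g − P sin α).
Solving: P (cos α + μ_s sin α) = μ_s m g → P = 0.53×872/(cos 50° + 0.53 sin 50°) = 462/1.049 = 441 N.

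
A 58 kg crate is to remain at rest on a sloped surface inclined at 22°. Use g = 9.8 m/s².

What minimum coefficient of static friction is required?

At the slip threshold m g sin θ = μ_s m g cos θ, so μ_s,min = tan θ.
μ_s,min = tan 22° = 0.404.

μ_s,min ≈ 0.404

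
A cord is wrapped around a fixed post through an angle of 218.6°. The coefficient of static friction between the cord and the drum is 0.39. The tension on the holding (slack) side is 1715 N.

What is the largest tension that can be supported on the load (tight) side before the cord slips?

T_max ≈ 7590 N

At impending slip the capstan equation gives T₂/T₁ = e^{μβ} with β in radians.
β = 218.6° × π/180 = 3.815 rad.
e^{μβ} = e^{0.39×3.815} = 4.428.
T₂ = T₁ · e^{μβ} = 1715 × 4.428 = 7590 N.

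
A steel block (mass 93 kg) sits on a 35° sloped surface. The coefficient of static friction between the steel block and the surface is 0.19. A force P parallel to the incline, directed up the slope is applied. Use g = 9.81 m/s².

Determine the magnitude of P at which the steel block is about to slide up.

P ≈ 665 N

At impending motion up the slope, friction acts down-slope at its limit: f = μ_s N.
P is parallel to the surface, so N = m g cos θ = 747 N.
Along the incline: P = m g sin θ + μ_s N = 523 + 0.19×747 = 665 N.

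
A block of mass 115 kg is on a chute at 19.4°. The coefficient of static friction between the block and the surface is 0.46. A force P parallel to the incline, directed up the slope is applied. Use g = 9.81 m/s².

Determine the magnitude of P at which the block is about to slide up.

P ≈ 864 N

At impending motion up the slope, friction acts down-slope at its limit: f = μ_s N.
P is parallel to the surface, so N = m g cos θ = 1060 N.
Along the incline: P = m g sin θ + μ_s N = 375 + 0.46×1060 = 864 N.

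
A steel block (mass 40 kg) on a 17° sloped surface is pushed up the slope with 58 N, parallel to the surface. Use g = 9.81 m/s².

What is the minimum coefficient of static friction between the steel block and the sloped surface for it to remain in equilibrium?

N = m g cos θ = 375.3 N.
Friction must make up the shortfall along the incline: f = m g sin θ − P = 114.7 − 58 = 56.73 N.
At the threshold f = μ_s N, so μ_s,min = 56.73/375.3 = 0.151.

μ_s,min ≈ 0.151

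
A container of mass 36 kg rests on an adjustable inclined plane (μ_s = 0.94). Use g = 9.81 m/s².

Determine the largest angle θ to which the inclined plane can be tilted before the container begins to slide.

θ_max ≈ 43.2°

At the slip threshold, m g sin θ = μ_s · m g cos θ, so tan θ = μ_s.
θ_max = arctan(0.94) = 43.2°.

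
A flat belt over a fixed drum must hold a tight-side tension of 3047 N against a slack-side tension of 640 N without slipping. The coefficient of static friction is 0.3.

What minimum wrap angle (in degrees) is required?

T₂/T₁ = e^{μβ} → β = ln(T₂/T₁)/μ.
β = ln(3047/640)/0.3 = 1.56/0.3 = 5.201 rad.
In degrees: β = 5.201 × 180/π = 298°.

β_min ≈ 298°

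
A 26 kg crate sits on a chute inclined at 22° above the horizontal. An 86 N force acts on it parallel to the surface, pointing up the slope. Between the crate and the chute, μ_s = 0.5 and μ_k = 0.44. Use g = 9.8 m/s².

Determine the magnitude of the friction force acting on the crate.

Normal force: N = m g cos θ = 26 × 9.8 × cos 22° = 236.2 N.
The friction needed for equilibrium is m g sin θ − P = 95.45 − 86 = 9.45 N, measured positive up-slope.
The static-friction ceiling is μ_s N = 0.5 × 236.2 = 118.1 N.
Since |9.45| ≤ 118.1 N, the crate remains in static equilibrium and friction takes exactly the required value.

f ≈ 9.45 N (up the incline)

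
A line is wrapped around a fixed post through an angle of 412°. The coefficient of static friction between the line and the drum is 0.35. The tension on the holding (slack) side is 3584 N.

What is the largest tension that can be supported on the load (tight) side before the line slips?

T_max ≈ 44400 N

At impending slip the capstan equation gives T₂/T₁ = e^{μβ} with β in radians.
β = 412° × π/180 = 7.191 rad.
e^{μβ} = e^{0.35×7.191} = 12.39.
T₂ = T₁ · e^{μβ} = 3584 × 12.39 = 44400 N.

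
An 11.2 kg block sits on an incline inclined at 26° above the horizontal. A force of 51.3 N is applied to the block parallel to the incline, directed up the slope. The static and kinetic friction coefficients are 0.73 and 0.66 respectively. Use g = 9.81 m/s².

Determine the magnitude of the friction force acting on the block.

f ≈ 3.14 N (down the incline)

The normal reaction is N = m g cos θ = 98.75 N.
For equilibrium along the incline the friction force must supply f = m g sin θ − P = 48.16 − 51.3 = -3.135 N (positive meaning up-slope).
Static friction can supply at most μ_s N = 72.09 N.
Since |-3.135| ≤ 72.09 N, static friction is sufficient; f equals the required value, not μ_s N.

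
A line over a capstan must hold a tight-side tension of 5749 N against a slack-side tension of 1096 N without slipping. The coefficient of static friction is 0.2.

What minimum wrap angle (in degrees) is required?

β_min ≈ 475°

T₂/T₁ = e^{μβ} → β = ln(T₂/T₁)/μ.
β = ln(5749/1096)/0.2 = 1.657/0.2 = 8.287 rad.
In degrees: β = 8.287 × 180/π = 475°.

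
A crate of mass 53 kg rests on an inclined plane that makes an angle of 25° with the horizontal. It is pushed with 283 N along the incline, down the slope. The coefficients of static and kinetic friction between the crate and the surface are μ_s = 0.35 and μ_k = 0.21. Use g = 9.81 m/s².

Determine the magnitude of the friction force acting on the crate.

Perpendicular to the surface, N = m g cos θ = 53·9.81·cos 25° = 471.2 N.
The friction needed for equilibrium is m g sin θ + P = 219.7 + 283 = 502.7 N, measured positive up-slope.
Static friction can supply at most μ_s N = 164.9 N.
Since |502.7| > 164.9 N, static friction cannot hold it; the crate slides down the incline and kinetic friction applies: f = μ_k N = 0.21 × 471.2 = 99 N.

f ≈ 99 N (up the incline)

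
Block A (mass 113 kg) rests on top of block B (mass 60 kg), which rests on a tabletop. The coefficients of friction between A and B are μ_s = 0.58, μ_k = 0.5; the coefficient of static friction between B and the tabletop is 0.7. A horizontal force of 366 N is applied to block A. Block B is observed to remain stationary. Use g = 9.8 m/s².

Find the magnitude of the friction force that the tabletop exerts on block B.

f ≈ 366 N

Between the blocks, N₁ = m_A g = 1107 N.
Maximum static friction on A from B: μ_s N₁ = 0.58×1107 = 642.3 N.
Since P = 366 N ≤ 642.3 N, A does not slip on B; friction on A equals P = 366 N.
B experiences an equal 366 N forward from A (third law). B is in equilibrium, so the floor supplies f₂ = 366 N of static friction (limit μ_s(m_A+m_B)g = 1187 N, not exceeded).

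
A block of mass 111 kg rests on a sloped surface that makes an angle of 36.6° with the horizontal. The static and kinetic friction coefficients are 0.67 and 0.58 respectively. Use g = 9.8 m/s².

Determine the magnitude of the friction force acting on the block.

Normal force: N = m g cos θ = 111 × 9.8 × cos 36.6° = 873.3 N.
Along the slope the weight component is m g sin θ = 648.6 N; friction must supply exactly this, acting up-slope.
Static friction can supply at most μ_s N = 585.1 N.
|648.6| exceeds 585.1 N, so the block slips down-slope; friction is kinetic, f = μ_k N = 0.58×873.3 = 507 N.

f ≈ 507 N (up the incline)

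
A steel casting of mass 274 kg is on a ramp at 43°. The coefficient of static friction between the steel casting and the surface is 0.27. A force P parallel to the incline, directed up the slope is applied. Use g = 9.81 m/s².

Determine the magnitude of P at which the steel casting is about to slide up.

At impending motion up the slope, friction acts down-slope at its limit: f = μ_s N.
P is parallel to the surface, so N = m g cos θ = 1970 N.
Along the incline: P = m g sin θ + μ_s N = 1830 + 0.27×1970 = 2360 N.

P ≈ 2360 N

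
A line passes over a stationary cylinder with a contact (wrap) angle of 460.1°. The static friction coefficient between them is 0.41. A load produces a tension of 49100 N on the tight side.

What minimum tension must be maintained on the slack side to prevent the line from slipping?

T_min ≈ 1820 N

Capstan equation at impending slip: T_tight/T_slack = e^{μβ}.
β = 460.1° = 8.03 rad; e^{μβ} = e^{0.41×8.03} = 26.91.
T_slack = T_tight / e^{μβ} = 49100 / 26.91 = 1820 N.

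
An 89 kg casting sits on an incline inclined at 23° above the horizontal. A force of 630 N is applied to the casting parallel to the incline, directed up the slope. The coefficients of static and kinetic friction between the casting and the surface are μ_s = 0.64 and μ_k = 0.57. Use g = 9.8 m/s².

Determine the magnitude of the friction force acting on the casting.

f ≈ 289 N (down the incline)

The normal reaction is N = m g cos θ = 802.9 N.
The friction needed for equilibrium is m g sin θ − P = 340.8 − 630 = -289.2 N, measured positive up-slope.
Maximum static friction available: μ_s N = 0.64 × 802.9 = 513.8 N.
Since |-289.2| ≤ 513.8 N, no slip — friction simply equals what equilibrium demands.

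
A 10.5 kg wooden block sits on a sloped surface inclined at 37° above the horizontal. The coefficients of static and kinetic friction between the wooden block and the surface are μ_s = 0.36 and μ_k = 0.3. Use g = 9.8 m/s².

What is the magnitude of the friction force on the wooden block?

Perpendicular to the surface, N = m g cos θ = 10.5·9.8·cos 37° = 82.18 N.
Along the slope the weight component is m g sin θ = 61.93 N; friction must supply exactly this, acting up-slope.
Maximum static friction available: μ_s N = 0.36 × 82.18 = 29.58 N.
|61.93| exceeds 29.58 N, so the wooden block slips down-slope; friction is kinetic, f = μ_k N = 0.3×82.18 = 24.7 N.

f ≈ 24.7 N (up the incline)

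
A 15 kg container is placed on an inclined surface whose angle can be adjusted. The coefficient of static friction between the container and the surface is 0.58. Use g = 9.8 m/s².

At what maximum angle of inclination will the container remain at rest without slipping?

θ_max ≈ 30.1°

At the slip threshold, m g sin θ = μ_s · m g cos θ, so tan θ = μ_s.
θ_max = arctan(0.58) = 30.1°.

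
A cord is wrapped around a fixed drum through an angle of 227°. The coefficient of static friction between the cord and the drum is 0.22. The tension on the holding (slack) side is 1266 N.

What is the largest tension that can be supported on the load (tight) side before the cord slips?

At impending slip the capstan equation gives T₂/T₁ = e^{μβ} with β in radians.
β = 227° × π/180 = 3.962 rad.
e^{μβ} = e^{0.22×3.962} = 2.391.
T₂ = T₁ · e^{μβ} = 1266 × 2.391 = 3030 N.

T_max ≈ 3030 N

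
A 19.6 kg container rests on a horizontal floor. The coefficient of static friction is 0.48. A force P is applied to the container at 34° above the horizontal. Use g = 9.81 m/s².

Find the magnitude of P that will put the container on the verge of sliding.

P ≈ 84.1 N

N = m g − P sin α (the pull lifts the container).
At impending slip, P cos α = μ_s N = μ_s (m g − P sin α).
Solving: P (cos α + μ_s sin α) = μ_s m g → P = 0.48×192/(cos 34° + 0.48 sin 34°) = 92.3/1.097 = 84.1 N.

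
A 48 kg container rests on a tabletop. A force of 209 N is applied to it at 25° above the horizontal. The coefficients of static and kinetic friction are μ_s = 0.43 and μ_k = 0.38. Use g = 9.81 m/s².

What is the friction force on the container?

f ≈ 145 N

Vertical equilibrium gives N = m g − P sin α = 382.6 N.
The horizontal driving force is P cos α = 189.4 N, so equilibrium needs friction f = 189.4 N.
μ_s N = 0.43 × 382.6 = 164.5 N.
The required friction exceeds μ_s N, so the container moves and f = μ_k N = 145 N.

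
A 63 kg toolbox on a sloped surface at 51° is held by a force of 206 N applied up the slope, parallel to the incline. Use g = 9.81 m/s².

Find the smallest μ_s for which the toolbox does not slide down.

μ_s,min ≈ 0.705

N = m g cos θ = 388.9 N.
Friction must make up the shortfall along the incline: f = m g sin θ − P = 480.3 − 206 = 274.3 N.
At the threshold f = μ_s N, so μ_s,min = 274.3/388.9 = 0.705.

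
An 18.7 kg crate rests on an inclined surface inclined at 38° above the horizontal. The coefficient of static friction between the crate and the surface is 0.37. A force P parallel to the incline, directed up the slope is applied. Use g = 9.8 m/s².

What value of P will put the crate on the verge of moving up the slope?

P ≈ 166 N

At impending motion up the slope, friction acts down-slope at its limit: f = μ_s N.
P is parallel to the surface, so N = m g cos θ = 144 N.
Along the incline: P = m g sin θ + μ_s N = 113 + 0.37×144 = 166 N.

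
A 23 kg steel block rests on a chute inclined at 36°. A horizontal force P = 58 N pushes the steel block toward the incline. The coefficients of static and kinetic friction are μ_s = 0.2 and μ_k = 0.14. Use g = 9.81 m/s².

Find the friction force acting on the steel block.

f ≈ 30.3 N (up the incline)

The horizontal push has a component P sin θ into the surface, so N = m g cos θ + P sin θ = 182.5 + 34.09 = 216.6 N.
Along the incline, the net driving force (taking up-slope positive) is P cos θ − m g sin θ = 46.92 − 132.6 = -85.7 N, so equilibrium requires friction f = 85.7 N (up-slope).
Maximum static friction: μ_s N = 0.2 × 216.6 = 43.33 N.
The required 85.7 N exceeds the static limit, so the steel block slides down-slope and f = μ_k N = 0.14×216.6 = 30.3 N.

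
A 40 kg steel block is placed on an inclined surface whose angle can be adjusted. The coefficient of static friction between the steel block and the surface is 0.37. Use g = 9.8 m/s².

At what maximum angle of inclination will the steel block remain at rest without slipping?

At the slip threshold, m g sin θ = μ_s · m g cos θ, so tan θ = μ_s.
θ_max = arctan(0.37) = 20.3°.

θ_max ≈ 20.3°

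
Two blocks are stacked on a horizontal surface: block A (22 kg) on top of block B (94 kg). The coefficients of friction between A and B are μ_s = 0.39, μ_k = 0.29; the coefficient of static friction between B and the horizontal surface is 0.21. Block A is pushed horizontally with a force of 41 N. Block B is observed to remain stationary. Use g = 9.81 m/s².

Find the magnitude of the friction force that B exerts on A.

f ≈ 41 N

Between the blocks, N₁ = m_A g = 215.8 N.
Maximum static friction on A from B: μ_s N₁ = 0.39×215.8 = 84.17 N.
Since P = 41 N ≤ 84.17 N, A does not slip on B; friction on A equals P = 41 N.
By Newton's third law B feels 41 N forward from A. With B stationary, the floor's static friction on B balances it: f₂ = 41 N (well within μ_s(m_A+m_B)g = 239 N).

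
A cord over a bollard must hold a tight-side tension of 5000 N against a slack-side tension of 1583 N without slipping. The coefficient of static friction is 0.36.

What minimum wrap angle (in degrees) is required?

T₂/T₁ = e^{μβ} → β = ln(T₂/T₁)/μ.
β = ln(5000/1583)/0.36 = 1.15/0.36 = 3.195 rad.
In degrees: β = 3.195 × 180/π = 183°.

β_min ≈ 183°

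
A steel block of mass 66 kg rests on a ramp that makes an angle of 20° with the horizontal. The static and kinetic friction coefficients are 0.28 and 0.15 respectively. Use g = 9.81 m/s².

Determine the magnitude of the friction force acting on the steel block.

f ≈ 91.3 N (up the incline)

Normal force: N = m g cos θ = 66 × 9.81 × cos 20° = 608.4 N.
For equilibrium along the incline, friction must balance the weight component: f = m g sin θ = 221.4 N up the slope.
Static friction can supply at most μ_s N = 170.4 N.
|221.4| exceeds 170.4 N, so the steel block slips down-slope; friction is kinetic, f = μ_k N = 0.15×608.4 = 91.3 N.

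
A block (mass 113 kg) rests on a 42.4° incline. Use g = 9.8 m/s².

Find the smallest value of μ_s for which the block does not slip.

At the slip threshold m g sin θ = μ_s m g cos θ, so μ_s,min = tan θ.
μ_s,min = tan 42.4° = 0.913.

μ_s,min ≈ 0.913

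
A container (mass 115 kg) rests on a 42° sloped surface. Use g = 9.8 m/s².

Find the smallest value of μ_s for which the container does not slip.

At the slip threshold m g sin θ = μ_s m g cos θ, so μ_s,min = tan θ.
μ_s,min = tan 42° = 0.9.

μ_s,min ≈ 0.9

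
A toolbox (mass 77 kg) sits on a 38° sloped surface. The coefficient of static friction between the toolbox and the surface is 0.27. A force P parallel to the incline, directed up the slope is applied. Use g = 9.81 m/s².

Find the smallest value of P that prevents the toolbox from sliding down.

The toolbox tends to slide down (tan θ > μ_s), so at the point of impending slip friction acts up-slope at its limit: f = μ_s N.
P is parallel to the surface, so N = m g cos θ = 595 N.
Along the incline: P + μ_s N = m g sin θ, so P = 465 − 0.27×595 = 304 N.

P_min ≈ 304 N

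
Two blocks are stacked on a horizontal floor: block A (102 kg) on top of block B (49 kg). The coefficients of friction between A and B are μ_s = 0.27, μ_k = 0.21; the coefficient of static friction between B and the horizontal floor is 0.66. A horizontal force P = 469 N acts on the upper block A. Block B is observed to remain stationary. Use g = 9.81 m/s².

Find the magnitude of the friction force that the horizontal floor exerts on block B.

The normal force B exerts on A is simply A's weight, N₁ = 1001 N.
Maximum static friction on A from B: μ_s N₁ = 0.27×1001 = 270.2 N.
Since P = 469 N > 270.2 N, A slides on B; the A–B friction is kinetic: f₁ = μ_k N₁ = 0.21×1001 = 210 N.
By Newton's third law B feels 210 N forward from A. With B stationary, the floor's static friction on B balances it: f₂ = 210 N (well within μ_s(m_A+m_B)g = 977.7 N).

f ≈ 210 N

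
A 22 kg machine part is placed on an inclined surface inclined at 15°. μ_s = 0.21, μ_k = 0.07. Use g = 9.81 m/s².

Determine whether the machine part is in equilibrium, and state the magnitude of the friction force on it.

N = m g cos θ = 208 N.
Down-slope weight component: m g sin θ = 55.9 N.
μ_s N = 43.8 N.
55.9 > 43.8 N, so it slides; kinetic friction f = μ_k N = 0.07×208 = 14.6 N.

f ≈ 14.6 N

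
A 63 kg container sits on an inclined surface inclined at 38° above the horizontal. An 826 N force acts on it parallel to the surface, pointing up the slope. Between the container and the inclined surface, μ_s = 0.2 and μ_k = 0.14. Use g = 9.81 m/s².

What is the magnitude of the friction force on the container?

Perpendicular to the surface, N = m g cos θ = 63·9.81·cos 38° = 487 N.
The friction needed for equilibrium is m g sin θ − P = 380.5 − 826 = -445.5 N, measured positive up-slope.
Maximum static friction available: μ_s N = 0.2 × 487 = 97.4 N.
|-445.5| exceeds 97.4 N, so the container slips up-slope; friction is kinetic, f = μ_k N = 0.14×487 = 68.2 N.

f ≈ 68.2 N (down the incline)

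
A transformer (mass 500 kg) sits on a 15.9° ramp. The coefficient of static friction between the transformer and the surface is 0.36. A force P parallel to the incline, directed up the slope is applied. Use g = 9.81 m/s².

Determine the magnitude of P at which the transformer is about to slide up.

At impending motion up the slope, friction acts down-slope at its limit: f = μ_s N.
P is parallel to the surface, so N = m g cos θ = 4720 N.
Along the incline: P = m g sin θ + μ_s N = 1340 + 0.36×4720 = 3040 N.

P ≈ 3040 N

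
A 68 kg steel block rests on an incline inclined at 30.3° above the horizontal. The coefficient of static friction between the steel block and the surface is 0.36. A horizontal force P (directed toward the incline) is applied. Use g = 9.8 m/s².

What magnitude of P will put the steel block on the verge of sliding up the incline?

At impending motion up the slope, friction acts down-slope at its limit: f = μ_s N.
Perpendicular to the incline: N = m g cos θ + P sin θ.
Along the incline: P cos θ = m g sin θ + μ_s N = m g sin θ + μ_s (m g cos θ + P sin θ).
Solving, P (cos θ − μ_s sin θ) = m g (sin θ + μ_s cos θ), so P = 68×9.8×(sin 30.3° + 0.36 cos 30.3°)/(cos 30.3° − 0.36 sin 30.3°) = 666×0.8154/0.6818 = 797 N.

P ≈ 797 N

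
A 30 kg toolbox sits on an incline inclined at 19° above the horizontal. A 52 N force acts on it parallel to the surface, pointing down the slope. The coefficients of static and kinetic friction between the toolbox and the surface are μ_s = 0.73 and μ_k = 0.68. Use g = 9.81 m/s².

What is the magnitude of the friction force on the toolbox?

f ≈ 148 N (up the incline)

Perpendicular to the surface, N = m g cos θ = 30·9.81·cos 19° = 278.3 N.
For equilibrium along the incline the friction force must supply f = m g sin θ + P = 95.81 + 52 = 147.8 N (positive meaning up-slope).
The static-friction ceiling is μ_s N = 0.73 × 278.3 = 203.1 N.
Since |147.8| ≤ 203.1 N, the toolbox remains in static equilibrium and friction takes exactly the required value.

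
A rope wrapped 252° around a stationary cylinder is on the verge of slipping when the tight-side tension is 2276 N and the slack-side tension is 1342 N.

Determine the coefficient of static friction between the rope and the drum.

μ ≈ 0.12

T₂/T₁ = e^{μβ} → μ = ln(T₂/T₁)/β.
β = 252° = 4.398 rad.
μ = ln(2276/1342)/4.398 = ln(1.696)/4.398 = 0.12.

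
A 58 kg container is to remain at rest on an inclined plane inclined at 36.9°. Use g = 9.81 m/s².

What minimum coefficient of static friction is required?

At the slip threshold m g sin θ = μ_s m g cos θ, so μ_s,min = tan θ.
μ_s,min = tan 36.9° = 0.751.

μ_s,min ≈ 0.751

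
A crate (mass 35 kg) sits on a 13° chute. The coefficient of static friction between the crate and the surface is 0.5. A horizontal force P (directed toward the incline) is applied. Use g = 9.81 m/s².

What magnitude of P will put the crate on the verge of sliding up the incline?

At impending motion up the slope, friction acts down-slope at its limit: f = μ_s N.
Perpendicular to the incline: N = m g cos θ + P sin θ.
Along the incline: P cos θ = m g sin θ + μ_s N = m g sin θ + μ_s (m g cos θ + P sin θ).
Solving, P (cos θ − μ_s sin θ) = m g (sin θ + μ_s cos θ), so P = 35×9.81×(sin 13° + 0.5 cos 13°)/(cos 13° − 0.5 sin 13°) = 343×0.7121/0.8619 = 284 N.

P ≈ 284 N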